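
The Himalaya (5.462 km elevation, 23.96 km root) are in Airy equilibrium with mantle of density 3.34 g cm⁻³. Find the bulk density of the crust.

2.72 g cm⁻³

ρ_c h = (ρ_m − ρ_c) r → ρ_c (h + r) = ρ_m r → ρ_c = ρ_m r / (h + r).
ρ_c = 3.34 × 23.96 km / (5.462 km + 23.96 km) = 2.72 g cm⁻³.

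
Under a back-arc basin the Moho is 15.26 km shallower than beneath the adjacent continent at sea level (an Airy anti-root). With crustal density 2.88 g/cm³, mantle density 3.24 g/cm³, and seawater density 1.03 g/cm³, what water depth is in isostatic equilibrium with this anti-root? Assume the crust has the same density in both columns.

Replacing a thickness d of crust by seawater at the top must be balanced by replacing crust with mantle at the base: d (ρ_c − ρ_w) = a (ρ_m − ρ_c).
d = a (ρ_m − ρ_c)/(ρ_c − ρ_w) = 15.26 km × 0.36/1.85 = 2.97 km.

2.97 km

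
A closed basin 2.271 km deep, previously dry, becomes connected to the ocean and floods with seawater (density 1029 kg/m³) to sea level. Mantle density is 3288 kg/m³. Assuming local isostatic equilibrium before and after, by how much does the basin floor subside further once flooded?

After flooding the water column is d + s deep. Its weight must equal the weight of mantle displaced by the extra subsidence s: (d + s) ρ_w = s ρ_m.
s = d ρ_w / (ρ_m − ρ_w) = 2.271 km × 1029/(3288 − 1029) = 1.03 km.

1.03 km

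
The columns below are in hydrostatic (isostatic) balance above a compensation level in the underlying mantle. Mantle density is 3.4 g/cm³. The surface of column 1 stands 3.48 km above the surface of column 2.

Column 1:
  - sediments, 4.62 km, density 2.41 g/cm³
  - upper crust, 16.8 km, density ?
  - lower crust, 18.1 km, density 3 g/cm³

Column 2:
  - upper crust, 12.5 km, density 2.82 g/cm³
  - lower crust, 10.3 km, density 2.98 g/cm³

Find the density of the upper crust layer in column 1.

Take the compensation level at the base of the deeper column (depth z_c below the surface of column 1) and equate Σ ρ_i t_i down to z_c; mantle fills any gap and the z_c terms cancel.
Column 1: 4.62×2.41 + 16.8×ρ + 18.1×3 + (z_c − 39.52)×3.4
Column 2: 3.48×0 + 12.5×2.82 + 10.3×2.98 + (z_c − 3.48 − 22.8)×3.4
The z_c×3.4 term appears on both sides and cancels. Collect the known terms of each column as K = Σ(ρt)_known − 3.4 × (depth of known layers): K_1 = 65.4342 − 3.4×39.52 = −68.9338; K_2 = 65.944 − 3.4×(3.48 + 22.8) = −23.408.
Balance: K_1 + 16.8×ρ = K_2, so ρ = (K_2 − K_1)/16.8 = 45.5258/16.8 = 2.71 g/cm³.

2.71 g/cm³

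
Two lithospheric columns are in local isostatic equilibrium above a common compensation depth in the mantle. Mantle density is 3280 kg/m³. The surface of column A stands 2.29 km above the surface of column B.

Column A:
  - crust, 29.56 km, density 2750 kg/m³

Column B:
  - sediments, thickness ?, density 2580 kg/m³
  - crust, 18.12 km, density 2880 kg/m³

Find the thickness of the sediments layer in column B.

1.3 km

Take the compensation level at the base of the deeper column (depth z_c below the surface of column A) and equate Σ ρ_i t_i down to z_c; mantle fills any gap and the z_c terms cancel.
Column A: 29.56×2750 + (z_c − 29.56)×3280
Column B: 2.29×0 + x×2580 + 18.12×2880 + (z_c − 2.29 − 18.12 − x)×3280
The z_c×3280 term appears on both sides and cancels. Collect the known terms of each column as K = Σ(ρt)_known − 3280 × (depth of known layers): K_A = 81290 − 3280×29.56 = −15666.8; K_B = 52185.6 − 3280×(2.29 + 18.12) = −14759.2.
Balance: K_A = K_B − x×(3280 − 2580), so x = (K_B − K_A)/(3280 − 2580) = 907.6/700 = 1.3 km.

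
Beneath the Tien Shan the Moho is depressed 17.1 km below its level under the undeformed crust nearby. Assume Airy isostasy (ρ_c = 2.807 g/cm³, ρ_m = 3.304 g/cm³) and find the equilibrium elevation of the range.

3.03 km

In Airy isostatic equilibrium: ρ_c h = (ρ_m − ρ_c) r.
h = r (ρ_m − ρ_c) / ρ_c = 17.1 km × (3.304 − 2.807) / 2.807 = 3.03 km.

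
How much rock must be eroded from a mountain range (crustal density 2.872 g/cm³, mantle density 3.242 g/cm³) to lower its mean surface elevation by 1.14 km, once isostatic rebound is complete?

Net drop Δ = e − u = e − e ρ_c/ρ_m = e (ρ_m − ρ_c)/ρ_m.
e = Δ ρ_m/(ρ_m − ρ_c) = 1.14 km × 3.242/0.37 = 9.99 km.

9.99 km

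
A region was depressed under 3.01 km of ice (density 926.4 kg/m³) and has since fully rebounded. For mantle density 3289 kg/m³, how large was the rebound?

Removing the load lets mantle flow back in; uplift u satisfies ρ_ice t = ρ_m u.
u = t ρ_ice/ρ_m = 3.01 km × 926.4/3289 = 0.848 km.

0.848 km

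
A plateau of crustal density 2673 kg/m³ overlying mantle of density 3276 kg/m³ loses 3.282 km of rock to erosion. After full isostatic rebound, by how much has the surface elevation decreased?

0.604 km

Rebound u = e ρ_c/ρ_m = 3.282 km × 2673/3276 = 2.678 km.
Net surface drop = e − u = 3.282 km − 2.678 km = e (ρ_m − ρ_c)/ρ_m = 0.604 km.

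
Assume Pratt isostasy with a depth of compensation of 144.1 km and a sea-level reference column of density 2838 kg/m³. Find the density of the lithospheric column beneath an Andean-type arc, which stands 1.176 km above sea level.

2820 kg/m³

Pratt balance: ρ_ref D = ρ (D + h).
ρ = ρ_ref D/(D + h) = 2838 × 144.1 km/(144.1 km + 1.176 km) = 2820 kg/m³.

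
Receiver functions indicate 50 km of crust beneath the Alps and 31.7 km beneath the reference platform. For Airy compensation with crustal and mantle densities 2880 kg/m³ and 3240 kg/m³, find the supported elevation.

2.03 km

Excess crust Δ = 50 km − 31.7 km = 18.3 km, split between elevation h and root r with h + r = Δ.
Airy balance ρ_c h = (ρ_m − ρ_c) r gives r = h ρ_c/(ρ_m − ρ_c), so h (1 + ρ_c/(ρ_m − ρ_c)) = Δ, i.e. h = Δ (ρ_m − ρ_c)/ρ_m.
h = 18.3 km × 360/3240 = 2.03 km.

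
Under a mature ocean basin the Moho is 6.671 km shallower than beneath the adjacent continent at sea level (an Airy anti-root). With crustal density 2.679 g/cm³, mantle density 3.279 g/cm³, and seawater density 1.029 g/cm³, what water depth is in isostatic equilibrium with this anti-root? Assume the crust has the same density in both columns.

2.43 km

Replacing a thickness d of crust by seawater at the top must be balanced by replacing crust with mantle at the base: d (ρ_c − ρ_w) = a (ρ_m − ρ_c).
d = a (ρ_m − ρ_c)/(ρ_c − ρ_w) = 6.671 km × 0.6/1.65 = 2.43 km.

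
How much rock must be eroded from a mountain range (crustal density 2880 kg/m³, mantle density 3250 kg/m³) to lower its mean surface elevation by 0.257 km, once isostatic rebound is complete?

Net drop Δ = e − u = e − e ρ_c/ρ_m = e (ρ_m − ρ_c)/ρ_m.
e = Δ ρ_m/(ρ_m − ρ_c) = 0.257 km × 3250/370 = 2.26 km.

2.26 km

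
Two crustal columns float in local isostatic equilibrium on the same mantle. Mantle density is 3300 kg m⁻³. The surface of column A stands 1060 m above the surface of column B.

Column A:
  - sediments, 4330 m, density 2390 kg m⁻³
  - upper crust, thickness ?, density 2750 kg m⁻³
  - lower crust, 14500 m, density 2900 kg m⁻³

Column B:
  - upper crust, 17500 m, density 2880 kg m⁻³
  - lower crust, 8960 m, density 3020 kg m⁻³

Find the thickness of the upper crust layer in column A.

6580 m

Take the compensation level at the base of the deeper column (depth z_c below the surface of column A) and equate Σ ρ_i t_i down to z_c; mantle fills any gap and the z_c terms cancel.
Column A: 4330×2390 + x×2750 + 14500×2900 + (z_c − 18830 − x)×3300
Column B: 1060×0 + 17500×2880 + 8960×3020 + (z_c − 1060 − 26460)×3300
The z_c×3300 term appears on both sides and cancels. Collect the known terms of each column as K = Σ(ρt)_known − 3300 × (depth of known layers): K_A = 52398700 − 3300×18830 = −9740300; K_B = 77459200 − 3300×(1060 + 26460) = −13356800.
Balance: K_A − x×(3300 − 2750) = K_B, so x = (K_A − K_B)/(3300 − 2750) = 3616500/550 = 6580 m.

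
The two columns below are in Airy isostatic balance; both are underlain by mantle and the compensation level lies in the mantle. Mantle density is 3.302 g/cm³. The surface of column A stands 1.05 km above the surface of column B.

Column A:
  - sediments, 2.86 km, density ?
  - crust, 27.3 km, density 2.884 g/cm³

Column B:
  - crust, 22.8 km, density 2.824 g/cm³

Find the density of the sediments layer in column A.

2.27 g/cm³

Take the compensation level at the base of the deeper column (depth z_c below the surface of column A) and equate Σ ρ_i t_i down to z_c; mantle fills any gap and the z_c terms cancel.
Column A: 2.86×ρ + 27.3×2.884 + (z_c − 30.16)×3.302
Column B: 1.05×0 + 22.8×2.824 + (z_c − 1.05 − 22.8)×3.302
The z_c×3.302 term appears on both sides and cancels. Collect the known terms of each column as K = Σ(ρt)_known − 3.302 × (depth of known layers): K_A = 78.7332 − 3.302×30.16 = −20.85512; K_B = 64.3872 − 3.302×(1.05 + 22.8) = −14.3655.
Balance: K_A + 2.86×ρ = K_B, so ρ = (K_B − K_A)/2.86 = 6.48962/2.86 = 2.27 g/cm³.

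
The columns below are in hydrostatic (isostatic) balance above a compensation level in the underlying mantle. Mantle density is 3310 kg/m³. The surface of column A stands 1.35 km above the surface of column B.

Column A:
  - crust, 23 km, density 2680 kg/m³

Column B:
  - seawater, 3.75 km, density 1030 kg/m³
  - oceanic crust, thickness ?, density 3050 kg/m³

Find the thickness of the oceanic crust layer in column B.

Take the compensation level at the base of the deeper column (depth z_c below the surface of column A) and equate Σ ρ_i t_i down to z_c; mantle fills any gap and the z_c terms cancel.
Column A: 23×2680 + (z_c − 23)×3310
Column B: 1.35×0 + 3.75×1030 + x×3050 + (z_c − 1.35 − 3.75 − x)×3310
The z_c×3310 term appears on both sides and cancels. Collect the known terms of each column as K = Σ(ρt)_known − 3310 × (depth of known layers): K_A = 61640 − 3310×23 = −14490; K_B = 3862.5 − 3310×(1.35 + 3.75) = −13018.5.
Balance: K_A = K_B − x×(3310 − 3050), so x = (K_B − K_A)/(3310 − 3050) = 1471.5/260 = 5.66 km.

5.66 km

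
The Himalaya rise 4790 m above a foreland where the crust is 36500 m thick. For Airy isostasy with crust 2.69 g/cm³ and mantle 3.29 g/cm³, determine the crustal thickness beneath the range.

Root depth r = h ρ_c / (ρ_m − ρ_c) = 4790 m × 2.69 / 0.6 = 21480 m.
Total thickness = T + h + r = 36500 m + 4790 m + 21480 m = 62800 m.

62800 m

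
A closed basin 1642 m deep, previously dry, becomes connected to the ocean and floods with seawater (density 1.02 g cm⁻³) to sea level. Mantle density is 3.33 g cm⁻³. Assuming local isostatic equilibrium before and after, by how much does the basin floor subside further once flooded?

After flooding the water column is d + s deep. Its weight must equal the weight of mantle displaced by the extra subsidence s: (d + s) ρ_w = s ρ_m.
s = d ρ_w / (ρ_m − ρ_w) = 1642 m × 1.02/(3.33 − 1.02) = 725 m.

725 m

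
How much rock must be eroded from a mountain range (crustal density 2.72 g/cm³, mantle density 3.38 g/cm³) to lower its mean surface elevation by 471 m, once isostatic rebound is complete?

Net drop Δ = e − u = e − e ρ_c/ρ_m = e (ρ_m − ρ_c)/ρ_m.
e = Δ ρ_m/(ρ_m − ρ_c) = 471 m × 3.38/0.66 = 2410 m.

2410 m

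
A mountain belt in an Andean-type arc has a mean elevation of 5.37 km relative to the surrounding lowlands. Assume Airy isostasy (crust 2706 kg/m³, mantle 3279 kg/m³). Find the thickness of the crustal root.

In Airy isostatic equilibrium: the weight of the topography is balanced by the buoyancy of the root, ρ_c h = (ρ_m − ρ_c) r.
r = h · ρ_c / (ρ_m − ρ_c) = 5.37 km × 2706 / (3279 − 2706) = 25.4 km.

25.4 km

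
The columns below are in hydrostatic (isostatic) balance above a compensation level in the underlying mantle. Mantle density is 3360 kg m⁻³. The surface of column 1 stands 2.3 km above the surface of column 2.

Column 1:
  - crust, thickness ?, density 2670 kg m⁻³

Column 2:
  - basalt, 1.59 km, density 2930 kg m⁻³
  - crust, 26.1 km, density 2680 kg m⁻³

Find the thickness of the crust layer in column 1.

Take the compensation level at the base of the deeper column (depth z_c below the surface of column 1) and equate Σ ρ_i t_i down to z_c; mantle fills any gap and the z_c terms cancel.
Column 1: x×2670 + (z_c − 0 − x)×3360
Column 2: 2.3×0 + 1.59×2930 + 26.1×2680 + (z_c − 2.3 − 27.69)×3360
The z_c×3360 term appears on both sides and cancels. Collect the known terms of each column as K = Σ(ρt)_known − 3360 × (depth of known layers): K_1 = 0 − 3360×0 = 0; K_2 = 74606.7 − 3360×(2.3 + 27.69) = −26159.7.
Balance: K_1 − x×(3360 − 2670) = K_2, so x = (K_1 − K_2)/(3360 − 2670) = 26159.7/690 = 37.9 km.

37.9 km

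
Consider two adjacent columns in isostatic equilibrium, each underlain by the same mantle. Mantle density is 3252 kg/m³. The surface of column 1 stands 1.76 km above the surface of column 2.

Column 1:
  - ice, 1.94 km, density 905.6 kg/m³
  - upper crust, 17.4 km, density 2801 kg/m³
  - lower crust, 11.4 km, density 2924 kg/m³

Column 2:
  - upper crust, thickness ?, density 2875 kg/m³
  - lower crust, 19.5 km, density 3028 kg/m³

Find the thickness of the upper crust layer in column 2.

Take the compensation level at the base of the deeper column (depth z_c below the surface of column 1) and equate Σ ρ_i t_i down to z_c; mantle fills any gap and the z_c terms cancel.
Column 1: 1.94×905.6 + 17.4×2801 + 11.4×2924 + (z_c − 30.74)×3252
Column 2: 1.76×0 + x×2875 + 19.5×3028 + (z_c − 1.76 − 19.5 − x)×3252
The z_c×3252 term appears on both sides and cancels. Collect the known terms of each column as K = Σ(ρt)_known − 3252 × (depth of known layers): K_1 = 83827.864 − 3252×30.74 = −16138.616; K_2 = 59046 − 3252×(1.76 + 19.5) = −10091.52.
Balance: K_1 = K_2 − x×(3252 − 2875), so x = (K_2 − K_1)/(3252 − 2875) = 6047.1/377 = 16 km.

16 km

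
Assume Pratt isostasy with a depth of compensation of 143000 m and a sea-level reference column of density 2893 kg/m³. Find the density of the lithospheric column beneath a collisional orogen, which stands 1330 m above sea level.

Pratt balance: ρ_ref D = ρ (D + h).
ρ = ρ_ref D/(D + h) = 2893 × 143000 m/(143000 m + 1330 m) = 2870 kg/m³.

2870 kg/m³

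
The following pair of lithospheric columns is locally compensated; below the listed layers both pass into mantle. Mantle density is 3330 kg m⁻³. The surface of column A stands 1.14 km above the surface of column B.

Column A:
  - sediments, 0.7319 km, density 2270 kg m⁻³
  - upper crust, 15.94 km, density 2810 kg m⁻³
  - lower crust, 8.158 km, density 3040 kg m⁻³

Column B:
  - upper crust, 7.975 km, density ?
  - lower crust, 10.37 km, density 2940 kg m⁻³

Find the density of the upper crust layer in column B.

Take the compensation level at the base of the deeper column (depth z_c below the surface of column A) and equate Σ ρ_i t_i down to z_c; mantle fills any gap and the z_c terms cancel.
Column A: 0.7319×2270 + 15.94×2810 + 8.158×3040 + (z_c − 24.8299)×3330
Column B: 1.14×0 + 7.975×ρ + 10.37×2940 + (z_c − 1.14 − 18.345)×3330
The z_c×3330 term appears on both sides and cancels. Collect the known terms of each column as K = Σ(ρt)_known − 3330 × (depth of known layers): K_A = 71253.133 − 3330×24.8299 = −11430.434; K_B = 30487.8 − 3330×(1.14 + 18.345) = −34397.25.
Balance: K_A = K_B + 7.975×ρ, so ρ = (K_A − K_B)/7.975 = 22966.8/7.975 = 2880 kg m⁻³.

2880 kg m⁻³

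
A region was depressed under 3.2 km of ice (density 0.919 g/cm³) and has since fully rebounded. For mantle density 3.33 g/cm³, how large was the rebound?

0.883 km

Removing the load lets mantle flow back in; uplift u satisfies ρ_ice t = ρ_m u.
u = t ρ_ice/ρ_m = 3.2 km × 0.919/3.33 = 0.883 km.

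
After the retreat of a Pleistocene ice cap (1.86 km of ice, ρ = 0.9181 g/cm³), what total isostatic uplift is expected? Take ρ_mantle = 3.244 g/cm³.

Removing the load lets mantle flow back in; uplift u satisfies ρ_ice t = ρ_m u.
u = t ρ_ice/ρ_m = 1.86 km × 0.9181/3.244 = 0.526 km.

0.526 km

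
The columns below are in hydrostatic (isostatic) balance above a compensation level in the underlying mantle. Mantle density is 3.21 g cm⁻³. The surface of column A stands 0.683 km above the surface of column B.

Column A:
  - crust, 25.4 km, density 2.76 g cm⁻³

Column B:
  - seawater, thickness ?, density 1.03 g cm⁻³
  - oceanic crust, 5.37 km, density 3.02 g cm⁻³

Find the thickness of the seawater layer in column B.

Take the compensation level at the base of the deeper column (depth z_c below the surface of column A) and equate Σ ρ_i t_i down to z_c; mantle fills any gap and the z_c terms cancel.
Column A: 25.4×2.76 + (z_c − 25.4)×3.21
Column B: 0.683×0 + x×1.03 + 5.37×3.02 + (z_c − 0.683 − 5.37 − x)×3.21
The z_c×3.21 term appears on both sides and cancels. Collect the known terms of each column as K = Σ(ρt)_known − 3.21 × (depth of known layers): K_A = 70.104 − 3.21×25.4 = −11.43; K_B = 16.2174 − 3.21×(0.683 + 5.37) = −3.21273.
Balance: K_A = K_B − x×(3.21 − 1.03), so x = (K_B − K_A)/(3.21 − 1.03) = 8.21727/2.18 = 3.77 km.

3.77 km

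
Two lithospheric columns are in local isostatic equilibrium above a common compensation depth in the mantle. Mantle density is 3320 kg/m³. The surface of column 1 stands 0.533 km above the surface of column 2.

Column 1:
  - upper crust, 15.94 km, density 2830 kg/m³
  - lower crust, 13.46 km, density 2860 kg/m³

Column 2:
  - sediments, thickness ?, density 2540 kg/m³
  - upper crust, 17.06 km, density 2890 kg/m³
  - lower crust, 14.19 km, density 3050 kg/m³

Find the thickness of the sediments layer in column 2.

1.37 km

Take the compensation level at the base of the deeper column (depth z_c below the surface of column 1) and equate Σ ρ_i t_i down to z_c; mantle fills any gap and the z_c terms cancel.
Column 1: 15.94×2830 + 13.46×2860 + (z_c − 29.4)×3320
Column 2: 0.533×0 + x×2540 + 17.06×2890 + 14.19×3050 + (z_c − 0.533 − 31.25 − x)×3320
The z_c×3320 term appears on both sides and cancels. Collect the known terms of each column as K = Σ(ρt)_known − 3320 × (depth of known layers): K_1 = 83605.8 − 3320×29.4 = −14002.2; K_2 = 92582.9 − 3320×(0.533 + 31.25) = −12936.66.
Balance: K_1 = K_2 − x×(3320 − 2540), so x = (K_2 − K_1)/(3320 − 2540) = 1065.54/780 = 1.37 km.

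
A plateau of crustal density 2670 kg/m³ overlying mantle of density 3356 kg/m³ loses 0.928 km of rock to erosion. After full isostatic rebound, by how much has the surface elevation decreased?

0.19 km

Rebound u = e ρ_c/ρ_m = 0.928 km × 2670/3356 = 0.7383 km.
Net surface drop = e − u = 0.928 km − 0.7383 km = e (ρ_m − ρ_c)/ρ_m = 0.19 km.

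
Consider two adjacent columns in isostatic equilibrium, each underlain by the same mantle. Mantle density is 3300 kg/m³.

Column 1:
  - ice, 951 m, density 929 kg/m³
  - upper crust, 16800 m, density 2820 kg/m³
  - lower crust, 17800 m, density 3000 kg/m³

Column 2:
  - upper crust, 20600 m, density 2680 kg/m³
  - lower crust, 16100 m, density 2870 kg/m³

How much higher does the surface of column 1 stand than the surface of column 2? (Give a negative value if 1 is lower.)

−1220 m

For any compensation level in the mantle, the mantle terms cancel and isostasy reduces to e = (Σt_1 − Σt_2) − (Σ(ρt)_1 − Σ(ρt)_2) / ρ_m.
Σt_1 = 35551 m; Σt_2 = 36700 m; Σ(ρt)_1 = 101659479; Σ(ρt)_2 = 101415000 (in m·kg/m³).
e = (35551 − 36700) − (101659479 − 101415000) / 3300 = −1220 m.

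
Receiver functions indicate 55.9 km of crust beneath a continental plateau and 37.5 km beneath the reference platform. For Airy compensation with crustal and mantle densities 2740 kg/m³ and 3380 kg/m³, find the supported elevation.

Excess crust Δ = 55.9 km − 37.5 km = 18.4 km, split between elevation h and root r with h + r = Δ.
Airy balance ρ_c h = (ρ_m − ρ_c) r gives r = h ρ_c/(ρ_m − ρ_c), so h (1 + ρ_c/(ρ_m − ρ_c)) = Δ, i.e. h = Δ (ρ_m − ρ_c)/ρ_m.
h = 18.4 km × 640/3380 = 3.48 km.

3.48 km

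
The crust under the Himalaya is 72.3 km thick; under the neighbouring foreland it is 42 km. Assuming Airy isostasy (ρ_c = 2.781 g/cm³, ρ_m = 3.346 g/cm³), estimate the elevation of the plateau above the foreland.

Excess crust Δ = 72.3 km − 42 km = 30.3 km, split between elevation h and root r with h + r = Δ.
Airy balance ρ_c h = (ρ_m − ρ_c) r gives r = h ρ_c/(ρ_m − ρ_c), so h (1 + ρ_c/(ρ_m − ρ_c)) = Δ, i.e. h = Δ (ρ_m − ρ_c)/ρ_m.
h = 30.3 km × 0.565/3.346 = 5.12 km.

5.12 km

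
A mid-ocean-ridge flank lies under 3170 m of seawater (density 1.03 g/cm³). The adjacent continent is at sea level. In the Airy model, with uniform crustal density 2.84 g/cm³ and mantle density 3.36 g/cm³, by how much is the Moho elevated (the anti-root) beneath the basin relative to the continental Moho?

11000 m

By Archimedes' principle applied to the lithosphere: replacing crust with seawater at the top is compensated by replacing crust with mantle at the base: d (ρ_c − ρ_w) = a (ρ_m − ρ_c).
a = d (ρ_c − ρ_w)/(ρ_m − ρ_c) = 3170 m × 1.81/0.52 = 11000 m.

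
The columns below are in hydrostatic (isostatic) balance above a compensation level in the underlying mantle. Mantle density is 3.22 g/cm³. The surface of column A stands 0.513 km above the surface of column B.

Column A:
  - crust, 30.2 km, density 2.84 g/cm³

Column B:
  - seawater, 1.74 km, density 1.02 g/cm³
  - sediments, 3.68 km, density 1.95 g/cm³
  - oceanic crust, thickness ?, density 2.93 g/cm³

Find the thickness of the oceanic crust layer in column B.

Take the compensation level at the base of the deeper column (depth z_c below the surface of column A) and equate Σ ρ_i t_i down to z_c; mantle fills any gap and the z_c terms cancel.
Column A: 30.2×2.84 + (z_c − 30.2)×3.22
Column B: 0.513×0 + 1.74×1.02 + 3.68×1.95 + x×2.93 + (z_c − 0.513 − 5.42 − x)×3.22
The z_c×3.22 term appears on both sides and cancels. Collect the known terms of each column as K = Σ(ρt)_known − 3.22 × (depth of known layers): K_A = 85.768 − 3.22×30.2 = −11.476; K_B = 8.9508 − 3.22×(0.513 + 5.42) = −10.15346.
Balance: K_A = K_B − x×(3.22 − 2.93), so x = (K_B − K_A)/(3.22 − 2.93) = 1.32254/0.29 = 4.56 km.

4.56 km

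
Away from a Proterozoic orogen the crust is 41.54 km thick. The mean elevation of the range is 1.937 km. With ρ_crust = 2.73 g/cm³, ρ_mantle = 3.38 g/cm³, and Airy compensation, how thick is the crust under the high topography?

51.6 km

Root depth r = h ρ_c / (ρ_m − ρ_c) = 1.937 km × 2.73 / 0.65 = 8.135 km.
Total thickness = T + h + r = 41.54 km + 1.937 km + 8.135 km = 51.6 km.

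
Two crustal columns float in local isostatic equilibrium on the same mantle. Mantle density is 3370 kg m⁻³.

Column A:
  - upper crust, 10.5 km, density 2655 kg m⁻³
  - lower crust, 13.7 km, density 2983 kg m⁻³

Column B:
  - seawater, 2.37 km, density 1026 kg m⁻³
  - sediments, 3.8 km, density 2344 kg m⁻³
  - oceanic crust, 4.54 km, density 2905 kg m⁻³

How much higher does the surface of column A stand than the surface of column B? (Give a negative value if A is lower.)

0.369 km

For any compensation level in the mantle, the mantle terms cancel and isostasy reduces to e = (Σt_A − Σt_B) − (Σ(ρt)_A − Σ(ρt)_B) / ρ_m.
Σt_A = 24.2 km; Σt_B = 10.71 km; Σ(ρt)_A = 68744.6; Σ(ρt)_B = 24527.52 (in km·kg m⁻³).
e = (24.2 − 10.71) − (68744.6 − 24527.52) / 3370 = 0.369 km.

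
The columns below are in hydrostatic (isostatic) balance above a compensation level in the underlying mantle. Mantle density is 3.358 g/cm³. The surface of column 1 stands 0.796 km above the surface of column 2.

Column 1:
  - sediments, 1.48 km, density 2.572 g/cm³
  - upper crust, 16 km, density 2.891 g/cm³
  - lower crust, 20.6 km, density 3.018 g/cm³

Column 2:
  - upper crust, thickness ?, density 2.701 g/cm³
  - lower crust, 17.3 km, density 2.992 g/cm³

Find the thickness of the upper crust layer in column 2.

Take the compensation level at the base of the deeper column (depth z_c below the surface of column 1) and equate Σ ρ_i t_i down to z_c; mantle fills any gap and the z_c terms cancel.
Column 1: 1.48×2.572 + 16×2.891 + 20.6×3.018 + (z_c − 38.08)×3.358
Column 2: 0.796×0 + x×2.701 + 17.3×2.992 + (z_c − 0.796 − 17.3 − x)×3.358
The z_c×3.358 term appears on both sides and cancels. Collect the known terms of each column as K = Σ(ρt)_known − 3.358 × (depth of known layers): K_1 = 112.23336 − 3.358×38.08 = −15.63928; K_2 = 51.7616 − 3.358×(0.796 + 17.3) = −9.004768.
Balance: K_1 = K_2 − x×(3.358 − 2.701), so x = (K_2 − K_1)/(3.358 − 2.701) = 6.63451/0.657 = 10.1 km.

10.1 km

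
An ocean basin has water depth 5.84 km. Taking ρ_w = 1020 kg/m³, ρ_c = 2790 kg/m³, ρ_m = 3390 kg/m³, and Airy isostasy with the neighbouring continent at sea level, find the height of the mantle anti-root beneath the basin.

Equating mass per unit area of the two columns: replacing crust with seawater at the top is compensated by replacing crust with mantle at the base: d (ρ_c − ρ_w) = a (ρ_m − ρ_c).
a = d (ρ_c − ρ_w)/(ρ_m − ρ_c) = 5.84 km × 1770/600 = 17.2 km.

17.2 km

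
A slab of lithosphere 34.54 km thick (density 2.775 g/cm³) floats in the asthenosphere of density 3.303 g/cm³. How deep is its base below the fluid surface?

29 km

Draft d = t ρ_obj/ρ_fluid = 34.54 km × 2.775/3.303 = 29 km.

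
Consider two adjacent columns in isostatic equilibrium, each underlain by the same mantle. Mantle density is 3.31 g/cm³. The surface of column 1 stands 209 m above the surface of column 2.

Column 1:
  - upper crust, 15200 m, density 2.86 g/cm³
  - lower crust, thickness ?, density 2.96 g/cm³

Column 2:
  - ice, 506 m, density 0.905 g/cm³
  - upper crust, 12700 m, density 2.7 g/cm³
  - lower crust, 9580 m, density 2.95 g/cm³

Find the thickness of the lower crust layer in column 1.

17900 m

Take the compensation level at the base of the deeper column (depth z_c below the surface of column 1) and equate Σ ρ_i t_i down to z_c; mantle fills any gap and the z_c terms cancel.
Column 1: 15200×2.86 + x×2.96 + (z_c − 15200 − x)×3.31
Column 2: 209×0 + 506×0.905 + 12700×2.7 + 9580×2.95 + (z_c − 209 − 22786)×3.31
The z_c×3.31 term appears on both sides and cancels. Collect the known terms of each column as K = Σ(ρt)_known − 3.31 × (depth of known layers): K_1 = 43472 − 3.31×15200 = −6840; K_2 = 63008.93 − 3.31×(209 + 22786) = −13104.52.
Balance: K_1 − x×(3.31 − 2.96) = K_2, so x = (K_1 − K_2)/(3.31 − 2.96) = 6264.52/0.35 = 17900 m.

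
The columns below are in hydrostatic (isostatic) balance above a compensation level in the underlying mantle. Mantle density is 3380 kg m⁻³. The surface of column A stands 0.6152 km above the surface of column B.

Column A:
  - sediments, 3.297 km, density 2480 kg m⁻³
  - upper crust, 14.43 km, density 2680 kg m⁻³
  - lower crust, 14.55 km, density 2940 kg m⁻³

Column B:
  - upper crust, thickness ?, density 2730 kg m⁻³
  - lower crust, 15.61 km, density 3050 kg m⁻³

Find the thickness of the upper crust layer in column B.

18.8 km

Take the compensation level at the base of the deeper column (depth z_c below the surface of column A) and equate Σ ρ_i t_i down to z_c; mantle fills any gap and the z_c terms cancel.
Column A: 3.297×2480 + 14.43×2680 + 14.55×2940 + (z_c − 32.277)×3380
Column B: 0.6152×0 + x×2730 + 15.61×3050 + (z_c − 0.6152 − 15.61 − x)×3380
The z_c×3380 term appears on both sides and cancels. Collect the known terms of each column as K = Σ(ρt)_known − 3380 × (depth of known layers): K_A = 89625.96 − 3380×32.277 = −19470.3; K_B = 47610.5 − 3380×(0.6152 + 15.61) = −7230.676.
Balance: K_A = K_B − x×(3380 − 2730), so x = (K_B − K_A)/(3380 − 2730) = 12239.6/650 = 18.8 km.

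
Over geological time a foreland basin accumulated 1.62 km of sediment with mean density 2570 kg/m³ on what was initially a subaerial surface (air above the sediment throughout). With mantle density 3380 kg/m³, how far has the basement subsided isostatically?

Subaerial load: s = t ρ_sed / ρ_m = 1.62 km × 2570/3380 = 1.23 km.

1.23 km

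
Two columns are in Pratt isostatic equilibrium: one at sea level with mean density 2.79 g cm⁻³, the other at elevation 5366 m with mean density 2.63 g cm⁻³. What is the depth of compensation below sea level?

ρ_ref D = ρ (D + h) → D (ρ_ref − ρ) = ρ h.
D = ρ h/(ρ_ref − ρ) = 2.63 × 5366 m/(2.79 − 2.63) = 88200 m.

88200 m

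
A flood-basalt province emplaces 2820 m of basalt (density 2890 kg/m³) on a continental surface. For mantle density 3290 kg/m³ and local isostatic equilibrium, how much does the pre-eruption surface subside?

2480 m

Subaerial loading: s = t ρ_load / ρ_m.
s = 2820 m × 2890/3290 = 2480 m.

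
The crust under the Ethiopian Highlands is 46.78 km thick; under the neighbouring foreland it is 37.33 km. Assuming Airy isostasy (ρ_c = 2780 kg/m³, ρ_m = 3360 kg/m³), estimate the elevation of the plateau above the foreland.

Excess crust Δ = 46.78 km − 37.33 km = 9.45 km, split between elevation h and root r with h + r = Δ.
Airy balance ρ_c h = (ρ_m − ρ_c) r gives r = h ρ_c/(ρ_m − ρ_c), so h (1 + ρ_c/(ρ_m − ρ_c)) = Δ, i.e. h = Δ (ρ_m − ρ_c)/ρ_m.
h = 9.45 km × 580/3360 = 1.63 km.

1.63 km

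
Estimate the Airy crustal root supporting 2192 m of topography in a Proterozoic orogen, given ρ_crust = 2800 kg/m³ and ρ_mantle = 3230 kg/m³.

14300 m

Isostatic balance requires: the weight of the topography is balanced by the buoyancy of the root, ρ_c h = (ρ_m − ρ_c) r.
r = h · ρ_c / (ρ_m − ρ_c) = 2192 m × 2800 / (3230 − 2800) = 14300 m.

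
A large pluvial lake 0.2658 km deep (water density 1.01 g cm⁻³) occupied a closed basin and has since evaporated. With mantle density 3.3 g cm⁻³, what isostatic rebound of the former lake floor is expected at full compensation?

0.0814 km

u = d ρ_w/ρ_m = 0.2658 km × 1.01/3.3 = 0.0814 km.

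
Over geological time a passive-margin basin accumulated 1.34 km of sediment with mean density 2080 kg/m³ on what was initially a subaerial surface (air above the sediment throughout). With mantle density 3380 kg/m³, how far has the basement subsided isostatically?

0.825 km

Subaerial load: s = t ρ_sed / ρ_m = 1.34 km × 2080/3380 = 0.825 km.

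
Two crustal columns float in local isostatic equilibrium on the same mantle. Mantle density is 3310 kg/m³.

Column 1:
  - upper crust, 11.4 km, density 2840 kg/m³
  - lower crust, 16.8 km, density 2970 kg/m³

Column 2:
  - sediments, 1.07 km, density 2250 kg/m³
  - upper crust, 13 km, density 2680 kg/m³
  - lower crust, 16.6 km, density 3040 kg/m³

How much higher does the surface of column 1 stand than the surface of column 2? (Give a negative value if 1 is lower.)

−0.827 km

For any compensation level in the mantle, the mantle terms cancel and isostasy reduces to e = (Σt_1 − Σt_2) − (Σ(ρt)_1 − Σ(ρt)_2) / ρ_m.
Σt_1 = 28.2 km; Σt_2 = 30.67 km; Σ(ρt)_1 = 82272; Σ(ρt)_2 = 87711.5 (in km·kg/m³).
e = (28.2 − 30.67) − (82272 − 87711.5) / 3310 = −0.827 km.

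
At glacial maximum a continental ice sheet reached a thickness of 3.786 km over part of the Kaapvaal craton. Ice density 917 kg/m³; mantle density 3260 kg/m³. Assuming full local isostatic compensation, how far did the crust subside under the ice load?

1.06 km

Isostatic balance requires: the ice load ρ_ice t is balanced by mantle displaced below, ρ_m s.
s = t ρ_ice / ρ_m = 3.786 km × 917/3260 = 1.06 km.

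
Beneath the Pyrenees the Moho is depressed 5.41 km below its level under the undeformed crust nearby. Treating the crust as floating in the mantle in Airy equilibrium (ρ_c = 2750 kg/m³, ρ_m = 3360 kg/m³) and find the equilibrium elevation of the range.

1.2 km

In Airy isostatic equilibrium: ρ_c h = (ρ_m − ρ_c) r.
h = r (ρ_m − ρ_c) / ρ_c = 5.41 km × (3360 − 2750) / 2750 = 1.2 km.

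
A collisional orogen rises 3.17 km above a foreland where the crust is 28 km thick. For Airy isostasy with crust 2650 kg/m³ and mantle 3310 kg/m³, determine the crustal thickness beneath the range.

Root depth r = h ρ_c / (ρ_m − ρ_c) = 3.17 km × 2650 / 660 = 12.73 km.
Total thickness = T + h + r = 28 km + 3.17 km + 12.73 km = 43.9 km.

43.9 km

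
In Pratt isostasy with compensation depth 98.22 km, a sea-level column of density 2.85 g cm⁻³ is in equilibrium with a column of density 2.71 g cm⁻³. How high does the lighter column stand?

ρ_ref D = ρ (D + h) → h = D (ρ_ref − ρ)/ρ.
h = 98.22 km × (2.85 − 2.71)/2.71 = 5.07 km.

5.07 km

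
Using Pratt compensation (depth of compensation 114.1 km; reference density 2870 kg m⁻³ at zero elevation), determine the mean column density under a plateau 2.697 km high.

Pratt balance: ρ_ref D = ρ (D + h).
ρ = ρ_ref D/(D + h) = 2870 × 114.1 km/(114.1 km + 2.697 km) = 2800 kg m⁻³.

2800 kg m⁻³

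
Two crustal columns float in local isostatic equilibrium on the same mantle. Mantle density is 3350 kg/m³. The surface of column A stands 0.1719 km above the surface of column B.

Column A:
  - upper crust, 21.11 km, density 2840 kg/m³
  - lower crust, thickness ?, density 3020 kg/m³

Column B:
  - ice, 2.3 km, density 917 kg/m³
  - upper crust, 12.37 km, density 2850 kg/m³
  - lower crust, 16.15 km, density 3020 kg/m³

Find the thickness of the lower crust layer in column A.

21 km

Take the compensation level at the base of the deeper column (depth z_c below the surface of column A) and equate Σ ρ_i t_i down to z_c; mantle fills any gap and the z_c terms cancel.
Column A: 21.11×2840 + x×3020 + (z_c − 21.11 − x)×3350
Column B: 0.1719×0 + 2.3×917 + 12.37×2850 + 16.15×3020 + (z_c − 0.1719 − 30.82)×3350
The z_c×3350 term appears on both sides and cancels. Collect the known terms of each column as K = Σ(ρt)_known − 3350 × (depth of known layers): K_A = 59952.4 − 3350×21.11 = −10766.1; K_B = 86136.6 − 3350×(0.1719 + 30.82) = −17686.265.
Balance: K_A − x×(3350 − 3020) = K_B, so x = (K_A − K_B)/(3350 − 3020) = 6920.16/330 = 21 km.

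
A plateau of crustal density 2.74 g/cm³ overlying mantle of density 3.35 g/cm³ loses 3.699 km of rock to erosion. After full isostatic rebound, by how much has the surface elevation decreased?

Rebound u = e ρ_c/ρ_m = 3.699 km × 2.74/3.35 = 3.025 km.
Net surface drop = e − u = 3.699 km − 3.025 km = e (ρ_m − ρ_c)/ρ_m = 0.674 km.

0.674 km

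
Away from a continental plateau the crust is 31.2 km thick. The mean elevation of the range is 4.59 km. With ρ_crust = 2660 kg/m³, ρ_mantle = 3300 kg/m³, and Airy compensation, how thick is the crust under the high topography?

54.9 km

Root depth r = h ρ_c / (ρ_m − ρ_c) = 4.59 km × 2660 / 640 = 19.08 km.
Total thickness = T + h + r = 31.2 km + 4.59 km + 19.08 km = 54.9 km.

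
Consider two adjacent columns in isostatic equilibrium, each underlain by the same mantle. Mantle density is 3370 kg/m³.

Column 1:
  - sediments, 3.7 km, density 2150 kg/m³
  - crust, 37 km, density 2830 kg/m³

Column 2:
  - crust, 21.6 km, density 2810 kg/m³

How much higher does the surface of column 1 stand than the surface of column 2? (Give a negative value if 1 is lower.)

3.68 km

For any compensation level in the mantle, the mantle terms cancel and isostasy reduces to e = (Σt_1 − Σt_2) − (Σ(ρt)_1 − Σ(ρt)_2) / ρ_m.
Σt_1 = 40.7 km; Σt_2 = 21.6 km; Σ(ρt)_1 = 112665; Σ(ρt)_2 = 60696 (in km·kg/m³).
e = (40.7 − 21.6) − (112665 − 60696) / 3370 = 3.68 km.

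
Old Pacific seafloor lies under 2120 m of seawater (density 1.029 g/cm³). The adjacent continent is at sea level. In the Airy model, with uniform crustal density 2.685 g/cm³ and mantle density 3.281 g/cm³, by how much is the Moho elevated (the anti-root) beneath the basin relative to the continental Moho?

Balancing pressure at the compensation depth: replacing crust with seawater at the top is compensated by replacing crust with mantle at the base: d (ρ_c − ρ_w) = a (ρ_m − ρ_c).
a = d (ρ_c − ρ_w)/(ρ_m − ρ_c) = 2120 m × 1.656/0.596 = 5890 m.

5890 m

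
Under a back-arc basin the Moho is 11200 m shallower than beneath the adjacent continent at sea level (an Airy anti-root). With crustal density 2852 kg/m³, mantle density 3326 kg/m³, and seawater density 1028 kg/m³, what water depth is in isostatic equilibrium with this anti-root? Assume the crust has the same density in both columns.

Replacing a thickness d of crust by seawater at the top must be balanced by replacing crust with mantle at the base: d (ρ_c − ρ_w) = a (ρ_m − ρ_c).
d = a (ρ_m − ρ_c)/(ρ_c − ρ_w) = 11200 m × 474/1824 = 2910 m.

2910 m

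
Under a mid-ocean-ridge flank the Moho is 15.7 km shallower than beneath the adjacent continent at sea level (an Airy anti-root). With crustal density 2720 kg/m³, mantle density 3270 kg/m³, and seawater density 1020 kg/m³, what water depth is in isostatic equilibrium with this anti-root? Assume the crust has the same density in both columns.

5.08 km

Replacing a thickness d of crust by seawater at the top must be balanced by replacing crust with mantle at the base: d (ρ_c − ρ_w) = a (ρ_m − ρ_c).
d = a (ρ_m − ρ_c)/(ρ_c − ρ_w) = 15.7 km × 550/1700 = 5.08 km.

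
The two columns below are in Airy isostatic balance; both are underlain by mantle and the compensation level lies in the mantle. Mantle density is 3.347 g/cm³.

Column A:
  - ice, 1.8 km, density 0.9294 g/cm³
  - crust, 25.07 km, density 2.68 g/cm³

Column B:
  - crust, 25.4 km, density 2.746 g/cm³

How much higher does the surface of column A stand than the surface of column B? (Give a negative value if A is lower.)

1.74 km

For any compensation level in the mantle, the mantle terms cancel and isostasy reduces to e = (Σt_A − Σt_B) − (Σ(ρt)_A − Σ(ρt)_B) / ρ_m.
Σt_A = 26.87 km; Σt_B = 25.4 km; Σ(ρt)_A = 68.86052; Σ(ρt)_B = 69.7484 (in km·g/cm³).
e = (26.87 − 25.4) − (68.86052 − 69.7484) / 3.347 = 1.74 km.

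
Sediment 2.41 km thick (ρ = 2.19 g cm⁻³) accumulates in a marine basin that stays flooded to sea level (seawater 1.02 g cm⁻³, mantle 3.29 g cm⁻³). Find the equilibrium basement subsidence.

Submarine loading: the sediment displaces seawater, and the subsidence is in turn flooded, so s (ρ_m − ρ_w) = t (ρ_sed − ρ_w).
s = 2.41 km × (2.19 − 1.02) / (3.29 − 1.02) = 1.24 km.

1.24 km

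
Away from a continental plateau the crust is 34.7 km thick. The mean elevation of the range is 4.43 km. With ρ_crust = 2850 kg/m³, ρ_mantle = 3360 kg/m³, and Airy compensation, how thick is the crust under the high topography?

63.9 km

Root depth r = h ρ_c / (ρ_m − ρ_c) = 4.43 km × 2850 / 510 = 24.76 km.
Total thickness = T + h + r = 34.7 km + 4.43 km + 24.76 km = 63.9 km.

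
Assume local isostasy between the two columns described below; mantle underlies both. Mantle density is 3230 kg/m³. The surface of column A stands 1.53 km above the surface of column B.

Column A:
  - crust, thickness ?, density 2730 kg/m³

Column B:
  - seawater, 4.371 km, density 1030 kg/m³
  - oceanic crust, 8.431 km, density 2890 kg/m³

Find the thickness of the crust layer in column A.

34.8 km

Take the compensation level at the base of the deeper column (depth z_c below the surface of column A) and equate Σ ρ_i t_i down to z_c; mantle fills any gap and the z_c terms cancel.
Column A: x×2730 + (z_c − 0 − x)×3230
Column B: 1.53×0 + 4.371×1030 + 8.431×2890 + (z_c − 1.53 − 12.802)×3230
The z_c×3230 term appears on both sides and cancels. Collect the known terms of each column as K = Σ(ρt)_known − 3230 × (depth of known layers): K_A = 0 − 3230×0 = 0; K_B = 28867.72 − 3230×(1.53 + 12.802) = −17424.64.
Balance: K_A − x×(3230 − 2730) = K_B, so x = (K_A − K_B)/(3230 − 2730) = 17424.6/500 = 34.8 km.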